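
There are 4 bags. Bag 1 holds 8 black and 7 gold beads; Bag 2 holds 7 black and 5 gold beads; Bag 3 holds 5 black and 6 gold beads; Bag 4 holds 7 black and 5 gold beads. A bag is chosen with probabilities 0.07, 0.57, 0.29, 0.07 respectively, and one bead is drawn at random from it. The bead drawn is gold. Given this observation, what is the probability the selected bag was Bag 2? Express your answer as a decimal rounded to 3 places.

P(gold|Bag 1) = 0.4667; P(gold|Bag 2) = 0.4167; P(gold|Bag 3) = 0.5455; P(gold|Bag 4) = 0.4167.
Prior × likelihood for each source: 0.07·0.4667=0.03267, 0.57·0.4167=0.2375, 0.29·0.5455=0.1582, 0.07·0.4167=0.02917. Summing gives P(gold) = 0.45752.
P(Bag 2 | gold) = 0.2375 / 0.45752 = 0.519.

Posterior probability ≈ 0.519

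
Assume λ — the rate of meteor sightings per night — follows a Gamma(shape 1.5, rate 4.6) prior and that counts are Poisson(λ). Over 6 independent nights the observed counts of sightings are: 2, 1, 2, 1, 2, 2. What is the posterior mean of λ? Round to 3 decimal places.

Posterior mean ≈ 1.085

Total count ∑xᵢ = 10 over n = 6 nights.
Gamma is conjugate to the Poisson likelihood: posterior is Gamma(shape = 1.5+10 = 11.5, rate = 4.6+6 = 10.6).
Posterior mean = shape/rate = 11.5/10.6 = 1.085.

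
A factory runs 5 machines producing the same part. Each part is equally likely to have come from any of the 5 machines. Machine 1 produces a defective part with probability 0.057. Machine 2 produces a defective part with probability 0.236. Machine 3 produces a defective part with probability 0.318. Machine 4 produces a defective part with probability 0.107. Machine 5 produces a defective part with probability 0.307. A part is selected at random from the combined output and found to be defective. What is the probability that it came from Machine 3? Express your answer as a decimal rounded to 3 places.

Tabulate prior·likelihood by source: [1] prior 0.2, lik 0.057, product 0.01140; [2] prior 0.2, lik 0.236, product 0.04720; [3] prior 0.2, lik 0.318, product 0.06360; [4] prior 0.2, lik 0.107, product 0.02140; [5] prior 0.2, lik 0.307, product 0.06140.
Normalizing constant = 0.20500; the posterior for Machine 3 is its product over the sum, 0.06360/0.20500 = 0.310.

Posterior probability ≈ 0.310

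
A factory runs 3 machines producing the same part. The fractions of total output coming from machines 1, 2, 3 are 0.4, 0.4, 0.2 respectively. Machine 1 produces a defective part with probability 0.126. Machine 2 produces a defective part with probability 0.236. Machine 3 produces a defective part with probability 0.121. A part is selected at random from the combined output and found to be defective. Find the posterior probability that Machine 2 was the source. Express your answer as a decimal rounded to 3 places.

Posterior probability ≈ 0.559

Tabulate prior·likelihood by source: [1] prior 0.4, lik 0.126, product 0.05040; [2] prior 0.4, lik 0.236, product 0.09440; [3] prior 0.2, lik 0.121, product 0.02420.
Normalizing constant = 0.16900; the posterior for Machine 2 is its product over the sum, 0.09440/0.16900 = 0.559.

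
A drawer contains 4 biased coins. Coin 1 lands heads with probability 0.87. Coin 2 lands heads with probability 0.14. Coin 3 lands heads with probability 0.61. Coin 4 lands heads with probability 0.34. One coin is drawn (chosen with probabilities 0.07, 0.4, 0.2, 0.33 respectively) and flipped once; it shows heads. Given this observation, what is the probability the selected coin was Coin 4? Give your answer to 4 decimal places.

P(heads|C1) = 0.87; P(heads|C2) = 0.14; P(heads|C3) = 0.61; P(heads|C4) = 0.34.
Prior × likelihood for each source: 0.07·0.87=0.06090, 0.4·0.14=0.05600, 0.2·0.61=0.1220, 0.33·0.34=0.1122. Summing gives P(heads) = 0.35110.
P(Coin 4 | heads) = 0.1122 / 0.35110 = 0.3196.

Posterior probability ≈ 0.3196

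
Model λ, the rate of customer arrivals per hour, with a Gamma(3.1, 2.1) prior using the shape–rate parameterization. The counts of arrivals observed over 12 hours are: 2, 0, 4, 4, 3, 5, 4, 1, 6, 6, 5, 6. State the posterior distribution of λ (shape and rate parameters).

Total count ∑xᵢ = 46 over n = 12 hours.
Gamma is conjugate to the Poisson likelihood: posterior is Gamma(shape = 3.1+46 = 49.1, rate = 2.1+12 = 14.1).

Posterior: Gamma(shape=49.1, rate=14.1)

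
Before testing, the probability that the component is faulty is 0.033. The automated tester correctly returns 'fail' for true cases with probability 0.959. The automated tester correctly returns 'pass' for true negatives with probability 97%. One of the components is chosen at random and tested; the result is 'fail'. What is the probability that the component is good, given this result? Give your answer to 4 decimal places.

P(¬H | E) ≈ 0.4783

Write H for 'the component is faulty'. Prior odds H:¬H = 0.033/0.967 = 0.034126. For the 'fail' outcome, the likelihood ratio is 0.959/0.03 = 31.967.
Posterior odds = 0.034126 × 31.967 = 1.0909, so P(H|E) = 1.0909/(1+1.0909) = 0.5217. Then P(¬H|E) = 1 − 0.5217 = 0.4783.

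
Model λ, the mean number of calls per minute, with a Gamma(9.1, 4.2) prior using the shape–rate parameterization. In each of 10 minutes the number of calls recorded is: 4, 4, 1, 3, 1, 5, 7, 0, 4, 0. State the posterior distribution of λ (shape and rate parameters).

Total count ∑xᵢ = 29 over n = 10 minutes.
Gamma is conjugate to the Poisson likelihood: posterior is Gamma(shape = 9.1+29 = 38.1, rate = 4.2+10 = 14.2).

Posterior: Gamma(shape=38.1, rate=14.2)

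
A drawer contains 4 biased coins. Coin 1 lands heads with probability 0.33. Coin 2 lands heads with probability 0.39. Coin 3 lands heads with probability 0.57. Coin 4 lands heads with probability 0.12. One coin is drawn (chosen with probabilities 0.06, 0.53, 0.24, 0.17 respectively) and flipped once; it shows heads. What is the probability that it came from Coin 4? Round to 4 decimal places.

Posterior probability ≈ 0.0532

P(heads|C1) = 0.33; P(heads|C2) = 0.39; P(heads|C3) = 0.57; P(heads|C4) = 0.12.
Prior × likelihood for each source: 0.06·0.33=0.01980, 0.53·0.39=0.2067, 0.24·0.57=0.1368, 0.17·0.12=0.02040. Summing gives P(heads) = 0.38370.
P(Coin 4 | heads) = 0.02040 / 0.38370 = 0.0532.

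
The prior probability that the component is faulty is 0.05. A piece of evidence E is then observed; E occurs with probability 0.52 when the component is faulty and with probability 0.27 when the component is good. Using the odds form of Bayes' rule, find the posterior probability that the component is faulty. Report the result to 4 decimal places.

Posterior probability ≈ 0.0920

Prior odds = 0.05/(1−0.05) = 0.052632. In log-odds, ln(0.052632) = -2.9444.
Add log likelihood ratio: ln(1.9259) = 0.65541.
Posterior log-odds = -2.2890, so posterior odds = exp(-2.2890) = 0.10136. Converting, P(H|E) = 0.10136/1.1014 = 0.0920.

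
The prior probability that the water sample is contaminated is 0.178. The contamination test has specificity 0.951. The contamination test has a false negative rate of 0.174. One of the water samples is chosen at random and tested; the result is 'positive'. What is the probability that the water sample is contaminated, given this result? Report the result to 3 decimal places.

Let H be the event that the water sample is contaminated. P(H) = 0.178, so P(¬H) = 0.822. With E the 'positive' result, P(E|H) = 0.826 and P(E|¬H) = 0.049.
P(E) = 0.826·0.178 + 0.049·0.822 = 0.14703 + 0.040278 = 0.18731.
By Bayes' theorem, P(H|E) = 0.14703 / 0.18731 = 0.785.

P(H | E) ≈ 0.785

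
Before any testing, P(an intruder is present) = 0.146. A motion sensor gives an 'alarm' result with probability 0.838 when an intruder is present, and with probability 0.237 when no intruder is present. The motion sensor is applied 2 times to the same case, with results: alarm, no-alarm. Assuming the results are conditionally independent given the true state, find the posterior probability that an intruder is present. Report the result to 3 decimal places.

Posterior P(H) ≈ 0.114

With H the event that an intruder is present, the joint likelihood of the observed sequence is P(data|H) = 0.838·0.162 = 0.13576 and P(data|¬H) = 0.237·0.763 = 0.18083.
Bayes: P(H|data) = 0.146·0.13576 / (0.146·0.13576 + 0.854·0.18083) = 0.019820/0.17425 = 0.1137.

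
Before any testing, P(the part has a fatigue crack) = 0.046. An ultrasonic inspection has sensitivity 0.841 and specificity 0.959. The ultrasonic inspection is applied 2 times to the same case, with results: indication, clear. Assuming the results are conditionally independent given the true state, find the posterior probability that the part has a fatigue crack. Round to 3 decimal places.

Posterior P(H) ≈ 0.141

With H the event that the part has a fatigue crack, the joint likelihood of the observed sequence is P(data|H) = 0.841·0.159 = 0.13372 and P(data|¬H) = 0.041·0.959 = 0.039319.
Bayes: P(H|data) = 0.046·0.13372 / (0.046·0.13372 + 0.954·0.039319) = 0.0061511/0.043661 = 0.1409.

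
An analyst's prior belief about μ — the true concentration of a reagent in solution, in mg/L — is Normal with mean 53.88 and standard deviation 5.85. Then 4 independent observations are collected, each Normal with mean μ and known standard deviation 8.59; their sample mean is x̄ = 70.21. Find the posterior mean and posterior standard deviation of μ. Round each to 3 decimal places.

With known σ, the Normal prior is conjugate. Weight on the data is w = (n/σ²)/(n/σ² + 1/τ₀²) = 0.0542093/(0.0542093+0.0292205) = 0.64976.
Posterior mean = w·x̄ + (1−w)·μ₀ = 0.64976·70.21 + 0.35024·53.88 = 64.491. Posterior variance = 1/(0.0542093+0.0292205) = 11.9861, so SD = 3.462.

Posterior mean ≈ 64.491; posterior SD ≈ 3.462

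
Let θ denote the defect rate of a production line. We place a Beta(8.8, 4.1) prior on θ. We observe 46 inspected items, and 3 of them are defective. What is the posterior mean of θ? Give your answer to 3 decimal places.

The binomial likelihood is conjugate to the Beta prior: with 3 successes and 43 failures, the posterior is Beta(8.8+3, 4.1+43) = Beta(11.8, 47.1).
E[θ | data] = 11.8/(11.8+47.1) = 0.200.

Posterior mean ≈ 0.200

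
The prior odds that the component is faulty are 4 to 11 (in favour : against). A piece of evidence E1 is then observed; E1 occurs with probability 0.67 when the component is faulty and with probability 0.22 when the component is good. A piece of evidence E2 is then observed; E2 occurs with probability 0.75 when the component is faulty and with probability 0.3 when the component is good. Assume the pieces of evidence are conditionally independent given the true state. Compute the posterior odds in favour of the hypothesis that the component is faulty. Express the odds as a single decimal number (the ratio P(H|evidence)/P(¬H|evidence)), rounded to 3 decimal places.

Posterior odds ≈ 2.769

Prior odds = 4/11 = 0.36364.
Likelihood ratio for E1 = 0.67/0.22 = 3.0455.
Likelihood ratio for E2 = 0.75/0.3 = 2.5000.
Posterior odds = prior odds × LR₁ × LR₂ = 2.7686.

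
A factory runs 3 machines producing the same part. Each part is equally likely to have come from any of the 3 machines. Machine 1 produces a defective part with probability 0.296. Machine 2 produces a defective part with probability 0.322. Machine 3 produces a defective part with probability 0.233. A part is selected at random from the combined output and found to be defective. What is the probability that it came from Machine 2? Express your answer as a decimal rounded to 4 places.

Posterior probability ≈ 0.3784

P(defective|M1) = 0.296; P(defective|M2) = 0.322; P(defective|M3) = 0.233.
Prior × likelihood for each source: 0.333333·0.296=0.09867, 0.333333·0.322=0.1073, 0.333333·0.233=0.07767. Summing gives P(defective) = 0.28367.
P(Machine 2 | defective) = 0.1073 / 0.28367 = 0.3784.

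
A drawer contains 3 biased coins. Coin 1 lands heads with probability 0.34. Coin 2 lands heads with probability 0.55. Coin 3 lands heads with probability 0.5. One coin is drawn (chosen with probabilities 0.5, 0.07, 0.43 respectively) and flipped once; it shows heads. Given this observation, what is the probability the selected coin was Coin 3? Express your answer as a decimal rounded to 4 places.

Posterior probability ≈ 0.5077

P(heads|C1) = 0.34; P(heads|C2) = 0.55; P(heads|C3) = 0.5.
Prior × likelihood for each source: 0.5·0.34=0.1700, 0.07·0.55=0.03850, 0.43·0.5=0.2150. Summing gives P(heads) = 0.42350.
P(Coin 3 | heads) = 0.2150 / 0.42350 = 0.5077.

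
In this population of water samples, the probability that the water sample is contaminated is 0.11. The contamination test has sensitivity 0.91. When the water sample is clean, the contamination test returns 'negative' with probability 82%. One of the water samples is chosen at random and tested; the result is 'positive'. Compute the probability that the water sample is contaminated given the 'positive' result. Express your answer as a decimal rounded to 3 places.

P(H | E) ≈ 0.385

Let H be the event that the water sample is contaminated. P(H) = 0.11, so P(¬H) = 0.89. With E the 'positive' result, P(E|H) = 0.91 and P(E|¬H) = 0.18.
P(E) = 0.91·0.11 + 0.18·0.89 = 0.10010 + 0.16020 = 0.26030.
By Bayes' theorem, P(H|E) = 0.10010 / 0.26030 = 0.385.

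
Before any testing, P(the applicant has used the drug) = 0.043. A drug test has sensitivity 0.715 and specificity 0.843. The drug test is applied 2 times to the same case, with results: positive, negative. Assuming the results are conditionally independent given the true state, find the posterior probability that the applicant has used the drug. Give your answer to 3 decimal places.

Posterior P(H) ≈ 0.065

With H the event that the applicant has used the drug, the joint likelihood of the observed sequence is P(data|H) = 0.715·0.285 = 0.20377 and P(data|¬H) = 0.157·0.843 = 0.13235.
Bayes: P(H|data) = 0.043·0.20377 / (0.043·0.20377 + 0.957·0.13235) = 0.0087623/0.13542 = 0.0647.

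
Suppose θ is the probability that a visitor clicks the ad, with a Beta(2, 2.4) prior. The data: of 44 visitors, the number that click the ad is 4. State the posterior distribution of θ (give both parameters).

Posterior: Beta(6, 42.4)

The binomial likelihood is conjugate to the Beta prior: with 4 successes and 40 failures, the posterior is Beta(2+4, 2.4+40) = Beta(6, 42.4).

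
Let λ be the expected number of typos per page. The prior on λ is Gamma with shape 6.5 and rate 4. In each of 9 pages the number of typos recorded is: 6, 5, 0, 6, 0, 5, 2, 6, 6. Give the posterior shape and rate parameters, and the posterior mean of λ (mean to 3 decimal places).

Total count ∑xᵢ = 36 over n = 9 pages.
Gamma is conjugate to the Poisson likelihood: posterior is Gamma(shape = 6.5+36 = 42.5, rate = 4+9 = 13).
E[λ | data] = 42.5/13 = 3.269.

Posterior: Gamma(shape=42.5, rate=13); mean ≈ 3.269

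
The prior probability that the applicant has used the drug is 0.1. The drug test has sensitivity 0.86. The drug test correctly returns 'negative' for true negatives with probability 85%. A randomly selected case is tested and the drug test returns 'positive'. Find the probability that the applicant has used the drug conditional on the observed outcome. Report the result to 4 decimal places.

P(H | E) ≈ 0.3891

Let H be the event that the applicant has used the drug. P(H) = 0.1, so P(¬H) = 0.9. With E the 'positive' result, P(E|H) = 0.86 and P(E|¬H) = 0.15.
P(E) = 0.86·0.1 + 0.15·0.9 = 0.086000 + 0.13500 = 0.22100.
By Bayes' theorem, P(H|E) = 0.086000 / 0.22100 = 0.3891.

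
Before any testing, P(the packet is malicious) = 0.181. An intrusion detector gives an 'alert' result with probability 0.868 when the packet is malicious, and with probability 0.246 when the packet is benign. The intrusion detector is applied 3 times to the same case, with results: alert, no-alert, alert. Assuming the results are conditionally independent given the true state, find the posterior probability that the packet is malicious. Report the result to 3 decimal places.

Posterior P(H) ≈ 0.325

With H the event that the packet is malicious, the joint likelihood of the observed sequence is P(data|H) = 0.868·0.132·0.868 = 0.099452 and P(data|¬H) = 0.246·0.754·0.246 = 0.045629.
Bayes: P(H|data) = 0.181·0.099452 / (0.181·0.099452 + 0.819·0.045629) = 0.018001/0.055371 = 0.3251.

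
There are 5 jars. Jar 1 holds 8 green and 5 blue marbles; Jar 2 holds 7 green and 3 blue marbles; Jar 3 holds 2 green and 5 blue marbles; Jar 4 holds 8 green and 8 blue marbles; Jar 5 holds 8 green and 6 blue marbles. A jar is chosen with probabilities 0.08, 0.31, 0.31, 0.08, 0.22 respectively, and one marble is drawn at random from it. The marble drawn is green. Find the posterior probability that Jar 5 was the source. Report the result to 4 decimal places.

P(green|Jar 1) = 0.6154; P(green|Jar 2) = 0.7; P(green|Jar 3) = 0.2857; P(green|Jar 4) = 0.5; P(green|Jar 5) = 0.5714.
Prior × likelihood for each source: 0.08·0.6154=0.04923, 0.31·0.7=0.2170, 0.31·0.2857=0.08857, 0.08·0.5=0.04000, 0.22·0.5714=0.1257. Summing gives P(green) = 0.52052.
P(Jar 5 | green) = 0.1257 / 0.52052 = 0.2415.

Posterior probability ≈ 0.2415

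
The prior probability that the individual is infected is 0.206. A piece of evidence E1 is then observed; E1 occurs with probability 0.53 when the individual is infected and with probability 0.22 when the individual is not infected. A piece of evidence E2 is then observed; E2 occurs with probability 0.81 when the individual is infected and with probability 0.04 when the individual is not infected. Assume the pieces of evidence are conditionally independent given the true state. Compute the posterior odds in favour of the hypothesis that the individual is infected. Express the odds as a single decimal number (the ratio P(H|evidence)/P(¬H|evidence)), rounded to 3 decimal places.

Posterior odds ≈ 12.657

Prior odds = 0.206/(1−0.206) = 0.25945.
Likelihood ratio for E1 = 0.53/0.22 = 2.4091.
Likelihood ratio for E2 = 0.81/0.04 = 20.250.
Posterior odds = prior odds × LR₁ × LR₂ = 12.657.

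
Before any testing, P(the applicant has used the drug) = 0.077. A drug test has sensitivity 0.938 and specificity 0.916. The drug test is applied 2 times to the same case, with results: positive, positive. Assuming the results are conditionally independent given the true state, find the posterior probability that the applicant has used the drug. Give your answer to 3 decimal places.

Let H be the event that the applicant has used the drug; start with P(H) = 0.077. P('positive'|H) = 0.938, P('positive'|¬H) = 0.084.
Update on result 1 ('positive'): P(H) ← 0.938·0.0770 / (0.938·0.0770 + 0.084·0.9230) = 0.072226/0.14976 = 0.4823.
Update on result 2 ('positive'): P(H) ← 0.938·0.4823 / (0.938·0.4823 + 0.084·0.5177) = 0.45238/0.49587 = 0.9123.

Posterior P(H) ≈ 0.912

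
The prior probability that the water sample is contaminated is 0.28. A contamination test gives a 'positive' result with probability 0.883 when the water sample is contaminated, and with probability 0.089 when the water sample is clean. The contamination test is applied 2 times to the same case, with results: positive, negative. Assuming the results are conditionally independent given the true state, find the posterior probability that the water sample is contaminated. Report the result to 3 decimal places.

Let H be the event that the water sample is contaminated; start with P(H) = 0.28. P('positive'|H) = 0.883, P('positive'|¬H) = 0.089.
Update on result 1 ('positive'): P(H) ← 0.883·0.2800 / (0.883·0.2800 + 0.089·0.7200) = 0.24724/0.31132 = 0.7942.
Update on result 2 ('negative'): P(H) ← 0.117·0.7942 / (0.117·0.7942 + 0.911·0.2058) = 0.092918/0.28043 = 0.3313.

Posterior P(H) ≈ 0.331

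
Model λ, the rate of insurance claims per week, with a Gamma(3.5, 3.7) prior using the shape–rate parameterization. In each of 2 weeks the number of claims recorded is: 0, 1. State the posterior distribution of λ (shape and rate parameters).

Posterior: Gamma(shape=4.5, rate=5.7)

The Poisson likelihood adds the total count to the shape and the number of exposure periods to the rate. Here ∑xᵢ = 1 and n = 2, so shape 3.5→4.5 and rate 3.7→5.7.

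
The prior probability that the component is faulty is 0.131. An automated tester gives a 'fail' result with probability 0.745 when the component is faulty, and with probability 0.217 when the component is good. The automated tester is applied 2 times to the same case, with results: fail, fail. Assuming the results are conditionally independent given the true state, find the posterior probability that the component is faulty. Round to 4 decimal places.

Posterior P(H) ≈ 0.6399

With H the event that the component is faulty, the joint likelihood of the observed sequence is P(data|H) = 0.745·0.745 = 0.55502 and P(data|¬H) = 0.217·0.217 = 0.047089.
Bayes: P(H|data) = 0.131·0.55502 / (0.131·0.55502 + 0.869·0.047089) = 0.072708/0.11363 = 0.6399.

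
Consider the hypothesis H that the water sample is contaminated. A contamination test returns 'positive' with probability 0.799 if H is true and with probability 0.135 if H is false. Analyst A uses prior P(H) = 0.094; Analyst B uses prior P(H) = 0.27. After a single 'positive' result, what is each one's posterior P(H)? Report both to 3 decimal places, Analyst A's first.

Analyst A: 0.380; Analyst B: 0.686

The likelihood ratio for a 'positive' result is 0.799/0.135 = 5.9185.
Analyst A: prior odds 0.094/0.906 = 0.10375; posterior odds 0.61406; posterior probability 0.380.
Analyst B: prior odds 0.27/0.73 = 0.36986; posterior odds 2.1890; posterior probability 0.686.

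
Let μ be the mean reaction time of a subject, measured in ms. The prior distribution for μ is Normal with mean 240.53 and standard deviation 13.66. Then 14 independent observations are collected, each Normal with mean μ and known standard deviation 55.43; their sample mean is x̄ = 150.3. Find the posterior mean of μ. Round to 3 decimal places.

Posterior mean ≈ 199.067

With known σ, the Normal prior is conjugate. Weight on the data is w = (n/σ²)/(n/σ² + 1/τ₀²) = 0.00455657/(0.00455657+0.00535918) = 0.45953.
Posterior mean = w·x̄ + (1−w)·μ₀ = 0.45953·150.3 + 0.54047·240.53 = 199.067.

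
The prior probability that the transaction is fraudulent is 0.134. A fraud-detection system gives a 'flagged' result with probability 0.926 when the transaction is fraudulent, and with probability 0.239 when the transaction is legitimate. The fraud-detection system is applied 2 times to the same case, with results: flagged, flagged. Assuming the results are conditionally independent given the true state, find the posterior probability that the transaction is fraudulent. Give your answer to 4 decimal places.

With H the event that the transaction is fraudulent, the joint likelihood of the observed sequence is P(data|H) = 0.926·0.926 = 0.85748 and P(data|¬H) = 0.239·0.239 = 0.057121.
Bayes: P(H|data) = 0.134·0.85748 / (0.134·0.85748 + 0.866·0.057121) = 0.11490/0.16437 = 0.6990.

Posterior P(H) ≈ 0.6990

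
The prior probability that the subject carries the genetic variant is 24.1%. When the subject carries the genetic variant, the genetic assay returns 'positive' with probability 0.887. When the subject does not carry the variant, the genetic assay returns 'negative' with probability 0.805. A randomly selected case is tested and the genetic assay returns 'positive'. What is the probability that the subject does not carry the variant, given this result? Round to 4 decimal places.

Write H for 'the subject carries the genetic variant'. Prior odds H:¬H = 0.241/0.759 = 0.31752. For the 'positive' outcome, the likelihood ratio is 0.887/0.195 = 4.5487.
Posterior odds = 0.31752 × 4.5487 = 1.4443, so P(H|E) = 1.4443/(1+1.4443) = 0.5909. Then P(¬H|E) = 1 − 0.5909 = 0.4091.

P(¬H | E) ≈ 0.4091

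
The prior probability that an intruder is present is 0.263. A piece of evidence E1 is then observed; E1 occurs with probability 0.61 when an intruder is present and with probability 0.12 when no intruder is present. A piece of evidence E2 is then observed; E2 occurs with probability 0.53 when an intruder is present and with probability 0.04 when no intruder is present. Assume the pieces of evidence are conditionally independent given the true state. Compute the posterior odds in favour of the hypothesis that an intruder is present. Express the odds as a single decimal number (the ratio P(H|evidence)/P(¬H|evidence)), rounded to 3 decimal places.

Prior odds = 0.263/(1−0.263) = 0.35685. In log-odds, ln(0.35685) = -1.0304.
Add log likelihood ratios: ln(5.0833) + ln(13.250) = 4.2100.
Posterior log-odds = 3.1795, so posterior odds = exp(3.1795) = 24.035.

Posterior odds ≈ 24.035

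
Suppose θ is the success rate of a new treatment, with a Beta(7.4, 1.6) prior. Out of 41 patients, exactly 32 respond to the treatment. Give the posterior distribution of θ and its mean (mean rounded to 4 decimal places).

The binomial likelihood is conjugate to the Beta prior: with 32 successes and 9 failures, the posterior is Beta(7.4+32, 1.6+9) = Beta(39.4, 10.6).
E[θ | data] = 39.4/(39.4+10.6) = 0.7880.

Posterior: Beta(39.4, 10.6); mean ≈ 0.7880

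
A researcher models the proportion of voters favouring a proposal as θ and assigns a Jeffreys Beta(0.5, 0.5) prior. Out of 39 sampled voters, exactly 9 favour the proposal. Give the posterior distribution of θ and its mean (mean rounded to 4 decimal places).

Posterior: Beta(9.5, 30.5); mean ≈ 0.2375

Observing 9 successes and 30 failures updates Beta(0.5, 0.5) by adding the success and failure counts to the two shape parameters: α = 0.5+9 = 9.5, β = 0.5+30 = 30.5.
E[θ | data] = 9.5/(9.5+30.5) = 0.2375.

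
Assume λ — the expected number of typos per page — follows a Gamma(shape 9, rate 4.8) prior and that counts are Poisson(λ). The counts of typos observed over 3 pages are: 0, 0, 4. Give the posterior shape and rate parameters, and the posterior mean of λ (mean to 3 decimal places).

The Poisson likelihood adds the total count to the shape and the number of exposure periods to the rate. Here ∑xᵢ = 4 and n = 3, so shape 9→13 and rate 4.8→7.8.
E[λ | data] = 13/7.8 = 1.667.

Posterior: Gamma(shape=13, rate=7.8); mean ≈ 1.667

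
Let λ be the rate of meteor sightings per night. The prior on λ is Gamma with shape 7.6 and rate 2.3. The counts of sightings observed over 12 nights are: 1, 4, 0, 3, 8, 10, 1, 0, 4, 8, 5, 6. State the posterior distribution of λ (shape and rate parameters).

Posterior: Gamma(shape=57.6, rate=14.3)

The Poisson likelihood adds the total count to the shape and the number of exposure periods to the rate. Here ∑xᵢ = 50 and n = 12, so shape 7.6→57.6 and rate 2.3→14.3.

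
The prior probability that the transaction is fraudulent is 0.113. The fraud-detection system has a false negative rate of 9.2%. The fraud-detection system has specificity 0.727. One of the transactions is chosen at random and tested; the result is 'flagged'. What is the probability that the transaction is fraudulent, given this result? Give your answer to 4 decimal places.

P(H | E) ≈ 0.2976

Write H for 'the transaction is fraudulent'. Prior odds H:¬H = 0.113/0.887 = 0.12740. For the 'flagged' outcome, the likelihood ratio is 0.908/0.273 = 3.3260.
Posterior odds = 0.12740 × 3.3260 = 0.42372, so P(H|E) = 0.42372/(1+0.42372) = 0.2976.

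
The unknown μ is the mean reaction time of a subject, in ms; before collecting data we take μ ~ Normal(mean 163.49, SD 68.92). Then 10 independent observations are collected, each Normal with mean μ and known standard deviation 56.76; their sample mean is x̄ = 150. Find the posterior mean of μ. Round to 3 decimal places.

With known σ, the Normal prior is conjugate. Weight on the data is w = (n/σ²)/(n/σ² + 1/τ₀²) = 0.00310395/(0.00310395+0.00021053) = 0.93648.
Posterior mean = w·x̄ + (1−w)·μ₀ = 0.93648·150 + 0.063518·163.49 = 150.857.

Posterior mean ≈ 150.857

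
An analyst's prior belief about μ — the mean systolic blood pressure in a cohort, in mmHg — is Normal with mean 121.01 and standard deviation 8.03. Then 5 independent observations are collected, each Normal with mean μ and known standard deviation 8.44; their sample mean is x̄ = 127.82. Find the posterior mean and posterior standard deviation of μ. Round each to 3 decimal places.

Prior precision 1/τ₀² = 1/8.03² = 0.0155085; data precision n/σ² = 5/8.44² = 0.0701916.
Posterior precision = 0.0155085 + 0.0701916 = 0.0857001, giving posterior SD = 1/√0.0857001 = 3.416.
Posterior mean = (0.0155085·121.01 + 0.0701916·127.82) / 0.0857001 = 126.588.

Posterior mean ≈ 126.588; posterior SD ≈ 3.416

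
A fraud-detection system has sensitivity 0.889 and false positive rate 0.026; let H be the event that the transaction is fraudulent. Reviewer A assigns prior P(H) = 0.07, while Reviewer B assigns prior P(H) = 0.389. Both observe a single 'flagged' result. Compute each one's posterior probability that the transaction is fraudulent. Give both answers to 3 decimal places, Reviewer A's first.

Reviewer A: 0.720; Reviewer B: 0.956

P('+'|H) = 0.889, P('+'|¬H) = 0.026.
Reviewer A: numerator 0.889·0.07 = 0.062230; evidence = 0.062230+0.026·0.93 = 0.086410; posterior = 0.720.
Reviewer B: numerator 0.889·0.389 = 0.34582; evidence = 0.34582+0.026·0.611 = 0.36171; posterior = 0.956.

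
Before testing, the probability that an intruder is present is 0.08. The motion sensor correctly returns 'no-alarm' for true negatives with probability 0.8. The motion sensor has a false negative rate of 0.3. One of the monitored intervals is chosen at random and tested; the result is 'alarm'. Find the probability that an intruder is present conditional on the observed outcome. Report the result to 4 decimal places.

Write H for 'an intruder is present'. Prior odds H:¬H = 0.08/0.92 = 0.086957. For the 'alarm' outcome, the likelihood ratio is 0.7/0.2 = 3.5000.
Posterior odds = 0.086957 × 3.5000 = 0.30435, so P(H|E) = 0.30435/(1+0.30435) = 0.2333.

P(H | E) ≈ 0.2333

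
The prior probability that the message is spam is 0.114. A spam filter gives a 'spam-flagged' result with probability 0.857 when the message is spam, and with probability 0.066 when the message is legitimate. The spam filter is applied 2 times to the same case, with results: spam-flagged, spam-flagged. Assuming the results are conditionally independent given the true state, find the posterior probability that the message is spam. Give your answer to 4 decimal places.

With H the event that the message is spam, the joint likelihood of the observed sequence is P(data|H) = 0.857·0.857 = 0.73445 and P(data|¬H) = 0.066·0.066 = 0.0043560.
Bayes: P(H|data) = 0.114·0.73445 / (0.114·0.73445 + 0.886·0.0043560) = 0.083727/0.087587 = 0.9559.

Posterior P(H) ≈ 0.9559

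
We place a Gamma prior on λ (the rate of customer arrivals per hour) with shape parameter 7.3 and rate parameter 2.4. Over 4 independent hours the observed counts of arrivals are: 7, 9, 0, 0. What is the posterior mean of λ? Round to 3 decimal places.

Posterior mean ≈ 3.641

Total count ∑xᵢ = 16 over n = 4 hours.
Gamma is conjugate to the Poisson likelihood: posterior is Gamma(shape = 7.3+16 = 23.3, rate = 2.4+4 = 6.4).
E[λ | data] = 23.3/6.4 = 3.641.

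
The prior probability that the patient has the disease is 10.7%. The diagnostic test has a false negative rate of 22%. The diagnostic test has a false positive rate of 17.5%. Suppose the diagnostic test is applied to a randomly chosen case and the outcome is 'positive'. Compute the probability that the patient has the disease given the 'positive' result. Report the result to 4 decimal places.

Write H for 'the patient has the disease'. Prior odds H:¬H = 0.107/0.893 = 0.11982. For the 'positive' outcome, the likelihood ratio is 0.78/0.175 = 4.4571.
Posterior odds = 0.11982 × 4.4571 = 0.53406, so P(H|E) = 0.53406/(1+0.53406) = 0.3481.

P(H | E) ≈ 0.3481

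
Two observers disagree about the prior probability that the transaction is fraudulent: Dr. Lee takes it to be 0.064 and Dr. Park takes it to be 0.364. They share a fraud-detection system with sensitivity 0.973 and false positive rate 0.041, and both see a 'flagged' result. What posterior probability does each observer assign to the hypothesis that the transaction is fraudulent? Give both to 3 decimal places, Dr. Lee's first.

The likelihood ratio for a 'flagged' result is 0.973/0.041 = 23.732.
Dr. Lee: prior odds 0.064/0.936 = 0.068376; posterior odds 1.6227; posterior probability 0.619.
Dr. Park: prior odds 0.364/0.636 = 0.57233; posterior odds 13.582; posterior probability 0.931.

Dr. Lee: 0.619; Dr. Park: 0.931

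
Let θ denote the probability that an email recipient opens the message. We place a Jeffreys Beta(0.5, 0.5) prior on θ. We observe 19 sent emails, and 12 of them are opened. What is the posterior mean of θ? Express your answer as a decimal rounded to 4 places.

Posterior mean ≈ 0.6250

The binomial likelihood is conjugate to the Beta prior: with 12 successes and 7 failures, the posterior is Beta(0.5+12, 0.5+7) = Beta(12.5, 7.5).
Posterior mean = α/(α+β) = 12.5/20 = 0.6250.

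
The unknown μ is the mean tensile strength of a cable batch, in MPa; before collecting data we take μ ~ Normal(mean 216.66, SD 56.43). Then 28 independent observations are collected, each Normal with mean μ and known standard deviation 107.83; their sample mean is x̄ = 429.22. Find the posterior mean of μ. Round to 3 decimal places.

With known σ, the Normal prior is conjugate. Weight on the data is w = (n/σ²)/(n/σ² + 1/τ₀²) = 0.00240812/(0.00240812+0.00031404) = 0.88464.
Posterior mean = w·x̄ + (1−w)·μ₀ = 0.88464·429.22 + 0.11536·216.66 = 404.698.

Posterior mean ≈ 404.698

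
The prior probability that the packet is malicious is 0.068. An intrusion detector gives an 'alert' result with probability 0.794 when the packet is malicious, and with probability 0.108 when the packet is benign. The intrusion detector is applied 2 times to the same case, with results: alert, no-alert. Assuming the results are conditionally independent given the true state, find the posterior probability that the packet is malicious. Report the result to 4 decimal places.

Let H be the event that the packet is malicious; start with P(H) = 0.068. P('alert'|H) = 0.794, P('alert'|¬H) = 0.108.
Update on result 1 ('alert'): P(H) ← 0.794·0.0680 / (0.794·0.0680 + 0.108·0.9320) = 0.053992/0.15465 = 0.3491.
Update on result 2 ('no-alert'): P(H) ← 0.206·0.3491 / (0.206·0.3491 + 0.892·0.6509) = 0.071920/0.65250 = 0.1102.

Posterior P(H) ≈ 0.1102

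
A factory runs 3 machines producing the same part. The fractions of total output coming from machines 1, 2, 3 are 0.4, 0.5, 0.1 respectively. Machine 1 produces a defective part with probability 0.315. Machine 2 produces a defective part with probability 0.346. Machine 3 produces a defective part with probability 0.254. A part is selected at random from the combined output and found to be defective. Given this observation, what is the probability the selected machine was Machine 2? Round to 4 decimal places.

Tabulate prior·likelihood by source: [1] prior 0.4, lik 0.315, product 0.1260; [2] prior 0.5, lik 0.346, product 0.1730; [3] prior 0.1, lik 0.254, product 0.02540.
Normalizing constant = 0.32440; the posterior for Machine 2 is its product over the sum, 0.1730/0.32440 = 0.5333.

Posterior probability ≈ 0.5333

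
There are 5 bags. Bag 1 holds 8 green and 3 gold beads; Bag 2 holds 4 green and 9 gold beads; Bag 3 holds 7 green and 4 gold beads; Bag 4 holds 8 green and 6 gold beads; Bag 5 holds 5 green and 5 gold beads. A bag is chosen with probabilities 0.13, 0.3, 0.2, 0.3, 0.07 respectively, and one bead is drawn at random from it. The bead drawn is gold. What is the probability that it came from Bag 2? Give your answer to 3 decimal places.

P(gold|Bag 1) = 0.2727; P(gold|Bag 2) = 0.6923; P(gold|Bag 3) = 0.3636; P(gold|Bag 4) = 0.4286; P(gold|Bag 5) = 0.5.
Prior × likelihood for each source: 0.13·0.2727=0.03545, 0.3·0.6923=0.2077, 0.2·0.3636=0.07273, 0.3·0.4286=0.1286, 0.07·0.5=0.03500. Summing gives P(gold) = 0.47945.
P(Bag 2 | gold) = 0.2077 / 0.47945 = 0.433.

Posterior probability ≈ 0.433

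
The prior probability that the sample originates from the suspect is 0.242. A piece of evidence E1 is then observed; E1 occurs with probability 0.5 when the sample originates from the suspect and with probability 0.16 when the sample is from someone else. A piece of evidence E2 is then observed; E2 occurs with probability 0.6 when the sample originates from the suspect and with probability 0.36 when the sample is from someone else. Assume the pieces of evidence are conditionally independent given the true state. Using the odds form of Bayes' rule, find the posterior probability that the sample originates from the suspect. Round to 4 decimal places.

Posterior probability ≈ 0.6245

Prior odds = 0.242/(1−0.242) = 0.31926.
Likelihood ratio for E1 = 0.5/0.16 = 3.1250.
Likelihood ratio for E2 = 0.6/0.36 = 1.6667.
Posterior odds = prior odds × LR₁ × LR₂ = 1.6628.
Posterior probability = odds/(1+odds) = 1.6628/2.6628 = 0.6245.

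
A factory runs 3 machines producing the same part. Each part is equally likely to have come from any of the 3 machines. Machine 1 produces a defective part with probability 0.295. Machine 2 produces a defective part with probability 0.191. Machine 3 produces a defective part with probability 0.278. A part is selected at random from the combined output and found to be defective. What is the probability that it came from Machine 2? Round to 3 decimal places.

Posterior probability ≈ 0.250

Tabulate prior·likelihood by source: [1] prior 0.333333, lik 0.295, product 0.09833; [2] prior 0.333333, lik 0.191, product 0.06367; [3] prior 0.333333, lik 0.278, product 0.09267.
Normalizing constant = 0.25467; the posterior for Machine 2 is its product over the sum, 0.06367/0.25467 = 0.250.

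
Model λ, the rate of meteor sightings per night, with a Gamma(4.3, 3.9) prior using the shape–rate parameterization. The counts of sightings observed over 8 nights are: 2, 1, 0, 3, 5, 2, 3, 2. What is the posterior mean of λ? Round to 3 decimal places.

Posterior mean ≈ 1.874

The Poisson likelihood adds the total count to the shape and the number of exposure periods to the rate. Here ∑xᵢ = 18 and n = 8, so shape 4.3→22.3 and rate 3.9→11.9.
E[λ | data] = 22.3/11.9 = 1.874.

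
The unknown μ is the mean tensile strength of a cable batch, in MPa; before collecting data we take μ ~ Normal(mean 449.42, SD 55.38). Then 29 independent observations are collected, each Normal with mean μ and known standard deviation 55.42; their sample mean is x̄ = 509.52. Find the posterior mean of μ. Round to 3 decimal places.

Posterior mean ≈ 507.514

Prior precision 1/τ₀² = 1/55.38² = 0.00032606; data precision n/σ² = 29/55.42² = 0.00944202.
Posterior precision = 0.00032606 + 0.00944202 = 0.00976808.
Posterior mean = (0.00032606·449.42 + 0.00944202·509.52) / 0.00976808 = 507.514.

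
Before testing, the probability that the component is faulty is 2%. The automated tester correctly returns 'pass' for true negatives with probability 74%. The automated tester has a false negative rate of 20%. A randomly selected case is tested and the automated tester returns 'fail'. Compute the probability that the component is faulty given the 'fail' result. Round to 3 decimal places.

Let H be the event that the component is faulty. P(H) = 0.02, so P(¬H) = 0.98. With E the 'fail' result, P(E|H) = 0.8 and P(E|¬H) = 0.26.
P(E) = 0.8·0.02 + 0.26·0.98 = 0.016000 + 0.25480 = 0.27080.
By Bayes' theorem, P(H|E) = 0.016000 / 0.27080 = 0.059.

P(H | E) ≈ 0.059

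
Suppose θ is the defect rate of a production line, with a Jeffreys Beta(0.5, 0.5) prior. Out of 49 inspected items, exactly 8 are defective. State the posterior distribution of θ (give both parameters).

Posterior: Beta(8.5, 41.5)

Observing 8 successes and 41 failures updates Beta(0.5, 0.5) by adding the success and failure counts to the two shape parameters: α = 0.5+8 = 8.5, β = 0.5+41 = 41.5.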